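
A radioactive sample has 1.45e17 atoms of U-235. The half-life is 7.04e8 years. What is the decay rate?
A = λN = 1.428e8 decays/year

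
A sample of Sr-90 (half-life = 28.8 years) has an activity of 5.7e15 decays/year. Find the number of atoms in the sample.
N = A/λ = 2.368e17 atoms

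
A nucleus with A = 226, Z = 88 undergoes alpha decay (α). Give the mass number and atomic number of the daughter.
Daughter: A = 222, Z = 86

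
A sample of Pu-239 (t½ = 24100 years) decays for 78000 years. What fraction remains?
N/N₀ = (1/2)^(t/t½) = 0.1061 = 10.6%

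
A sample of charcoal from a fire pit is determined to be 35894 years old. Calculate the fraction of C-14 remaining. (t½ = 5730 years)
N/N₀ = (1/2)^(t/t½) = 0.01301 = 1.3%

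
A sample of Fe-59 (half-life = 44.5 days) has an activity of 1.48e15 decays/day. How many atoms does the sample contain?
N = A/λ = 9.502e16 atoms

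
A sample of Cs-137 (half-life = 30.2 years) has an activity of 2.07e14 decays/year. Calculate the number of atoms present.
N = A/λ = 9.019e15 atoms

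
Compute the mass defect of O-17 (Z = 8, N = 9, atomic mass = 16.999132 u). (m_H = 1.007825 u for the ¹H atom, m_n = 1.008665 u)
Δm = Z·m_H + N·m_n − M = 0.1415 u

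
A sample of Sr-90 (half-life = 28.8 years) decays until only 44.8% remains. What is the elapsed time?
t = t½ × log₂(N₀/N) = 33.36 years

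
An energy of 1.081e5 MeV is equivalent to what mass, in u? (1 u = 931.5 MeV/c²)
m = E/c² = 116 u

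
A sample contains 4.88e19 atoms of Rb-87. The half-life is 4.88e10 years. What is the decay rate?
A = λN = 6.931e8 decays/year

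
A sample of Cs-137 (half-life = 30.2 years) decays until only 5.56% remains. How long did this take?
t = t½ × log₂(N₀/N) = 125.9 years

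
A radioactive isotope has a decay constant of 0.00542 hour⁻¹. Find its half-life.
t½ = ln(2)/λ = 127.9 hours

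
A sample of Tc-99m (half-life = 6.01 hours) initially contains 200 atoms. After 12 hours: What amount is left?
N = N₀(1/2)^(t/t½) = 50.12 atoms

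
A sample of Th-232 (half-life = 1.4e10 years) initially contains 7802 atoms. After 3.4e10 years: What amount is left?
N = N₀(1/2)^(t/t½) = 1449 atoms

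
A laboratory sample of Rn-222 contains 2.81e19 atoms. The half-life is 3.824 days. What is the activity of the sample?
A = λN = 5.093e18 decays/day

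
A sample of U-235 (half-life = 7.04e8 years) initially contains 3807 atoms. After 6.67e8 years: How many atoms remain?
N = N₀(1/2)^(t/t½) = 1974 atoms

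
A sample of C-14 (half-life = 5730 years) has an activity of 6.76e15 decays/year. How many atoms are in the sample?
N = A/λ = 5.588e19 atoms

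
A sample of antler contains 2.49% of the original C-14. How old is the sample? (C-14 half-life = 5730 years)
Age = t½ × log₂(1/ratio) = 30530 years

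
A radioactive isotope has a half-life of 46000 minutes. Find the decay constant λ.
λ = ln(2)/t½ = 1.507e-5 minute⁻¹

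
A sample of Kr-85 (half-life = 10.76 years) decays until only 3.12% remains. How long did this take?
t = t½ × log₂(N₀/N) = 53.82 years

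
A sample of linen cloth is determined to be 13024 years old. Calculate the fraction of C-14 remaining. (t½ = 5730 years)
N/N₀ = (1/2)^(t/t½) = 0.2069 = 20.7%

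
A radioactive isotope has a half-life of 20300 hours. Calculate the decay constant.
λ = ln(2)/t½ = 3.415e-5 hour⁻¹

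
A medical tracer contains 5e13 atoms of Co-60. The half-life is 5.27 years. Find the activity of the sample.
A = λN = 6.576e12 decays/year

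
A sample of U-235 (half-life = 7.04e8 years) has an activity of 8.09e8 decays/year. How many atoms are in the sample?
N = A/λ = 8.217e17 atoms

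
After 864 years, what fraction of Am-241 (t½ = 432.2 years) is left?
N/N₀ = (1/2)^(t/t½) = 0.2502 = 25%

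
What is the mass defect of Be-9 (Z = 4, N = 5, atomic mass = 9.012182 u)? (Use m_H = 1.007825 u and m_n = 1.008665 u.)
Δm = Z·m_H + N·m_n − M = 0.06244 u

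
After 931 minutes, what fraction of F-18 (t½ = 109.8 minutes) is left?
N/N₀ = (1/2)^(t/t½) = 0.002803 = 0.28%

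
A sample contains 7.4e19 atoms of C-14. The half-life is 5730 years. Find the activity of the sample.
A = λN = 8.952e15 decays/year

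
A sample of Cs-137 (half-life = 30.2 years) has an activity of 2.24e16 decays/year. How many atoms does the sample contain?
N = A/λ = 9.76e17 atoms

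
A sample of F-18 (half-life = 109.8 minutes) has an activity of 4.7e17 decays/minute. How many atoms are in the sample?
N = A/λ = 7.445e19 atoms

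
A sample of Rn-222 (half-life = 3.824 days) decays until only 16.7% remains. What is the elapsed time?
t = t½ × log₂(N₀/N) = 9.874 days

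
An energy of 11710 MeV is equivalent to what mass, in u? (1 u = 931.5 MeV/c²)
m = E/c² = 12.57 u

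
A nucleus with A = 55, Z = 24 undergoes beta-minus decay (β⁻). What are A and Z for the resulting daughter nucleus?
Daughter: A = 55, Z = 25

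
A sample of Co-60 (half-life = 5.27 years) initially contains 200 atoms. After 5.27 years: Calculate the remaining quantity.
N = N₀(1/2)^(t/t½) = 100 atoms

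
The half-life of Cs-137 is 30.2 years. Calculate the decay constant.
λ = ln(2)/t½ = 0.02295 year⁻¹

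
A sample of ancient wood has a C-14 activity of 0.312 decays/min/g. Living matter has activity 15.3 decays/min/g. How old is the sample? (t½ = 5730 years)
Age = t½ × log₂(A₀/A) = 32180 years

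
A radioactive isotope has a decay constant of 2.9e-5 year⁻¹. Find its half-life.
t½ = ln(2)/λ = 23900 years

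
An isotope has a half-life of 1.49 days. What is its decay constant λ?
λ = ln(2)/t½ = 0.4652 day⁻¹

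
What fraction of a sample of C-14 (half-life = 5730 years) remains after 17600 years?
N/N₀ = (1/2)^(t/t½) = 0.119 = 11.9%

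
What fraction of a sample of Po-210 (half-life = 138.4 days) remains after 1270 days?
N/N₀ = (1/2)^(t/t½) = 0.001728 = 0.173%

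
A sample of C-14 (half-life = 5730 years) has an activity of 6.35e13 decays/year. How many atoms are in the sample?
N = A/λ = 5.249e17 atoms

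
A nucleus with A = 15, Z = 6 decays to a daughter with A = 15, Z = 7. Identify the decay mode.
ΔA = 0, ΔZ = +1 ⇒ beta-minus decay (β⁻)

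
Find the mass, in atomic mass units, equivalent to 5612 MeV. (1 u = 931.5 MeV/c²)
m = E/c² = 6.025 u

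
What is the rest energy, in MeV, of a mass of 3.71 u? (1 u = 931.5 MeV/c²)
E = mc² = 3456 MeV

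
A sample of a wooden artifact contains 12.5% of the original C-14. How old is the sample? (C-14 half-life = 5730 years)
Age = t½ × log₂(1/ratio) = 17190 years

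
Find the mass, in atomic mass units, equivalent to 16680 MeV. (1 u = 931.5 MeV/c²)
m = E/c² = 17.91 u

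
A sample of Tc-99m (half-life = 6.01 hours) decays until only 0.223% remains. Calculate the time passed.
t = t½ × log₂(N₀/N) = 52.94 hours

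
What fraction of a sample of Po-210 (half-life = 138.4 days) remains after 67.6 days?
N/N₀ = (1/2)^(t/t½) = 0.7128 = 71.3%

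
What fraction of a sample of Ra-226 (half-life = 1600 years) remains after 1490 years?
N/N₀ = (1/2)^(t/t½) = 0.5244 = 52.4%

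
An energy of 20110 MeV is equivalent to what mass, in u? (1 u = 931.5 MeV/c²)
m = E/c² = 21.59 u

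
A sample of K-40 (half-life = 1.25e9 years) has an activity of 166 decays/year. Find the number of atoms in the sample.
N = A/λ = 2.994e11 atoms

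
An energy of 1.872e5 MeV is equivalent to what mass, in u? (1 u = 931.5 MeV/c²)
m = E/c² = 201 u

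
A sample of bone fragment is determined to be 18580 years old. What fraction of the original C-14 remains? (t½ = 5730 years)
N/N₀ = (1/2)^(t/t½) = 0.1057 = 10.6%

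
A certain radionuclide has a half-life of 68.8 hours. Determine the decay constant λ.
λ = ln(2)/t½ = 0.01007 hour⁻¹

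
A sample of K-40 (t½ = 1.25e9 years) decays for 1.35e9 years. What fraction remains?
N/N₀ = (1/2)^(t/t½) = 0.473 = 47.3%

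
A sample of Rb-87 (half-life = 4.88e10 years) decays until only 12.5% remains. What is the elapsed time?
t = t½ × log₂(N₀/N) = 1.464e11 years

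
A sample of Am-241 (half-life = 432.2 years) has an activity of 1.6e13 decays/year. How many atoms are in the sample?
N = A/λ = 9.977e15 atoms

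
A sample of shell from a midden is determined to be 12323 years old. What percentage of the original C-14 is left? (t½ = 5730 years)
N/N₀ = (1/2)^(t/t½) = 0.2252 = 22.5%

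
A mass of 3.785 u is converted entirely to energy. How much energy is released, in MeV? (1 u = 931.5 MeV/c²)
E = mc² = 3526 MeV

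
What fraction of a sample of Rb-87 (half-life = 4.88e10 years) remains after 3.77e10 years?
N/N₀ = (1/2)^(t/t½) = 0.5854 = 58.5%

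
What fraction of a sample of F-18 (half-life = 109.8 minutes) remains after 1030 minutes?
N/N₀ = (1/2)^(t/t½) = 0.0015 = 0.15%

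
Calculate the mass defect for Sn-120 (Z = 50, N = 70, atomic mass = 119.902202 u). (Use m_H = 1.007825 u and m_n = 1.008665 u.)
Δm = Z·m_H + N·m_n − M = 1.096 u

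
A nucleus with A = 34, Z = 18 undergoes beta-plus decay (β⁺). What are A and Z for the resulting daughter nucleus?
Daughter: A = 34, Z = 17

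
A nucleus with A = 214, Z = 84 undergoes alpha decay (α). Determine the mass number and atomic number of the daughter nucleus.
Daughter: A = 210, Z = 82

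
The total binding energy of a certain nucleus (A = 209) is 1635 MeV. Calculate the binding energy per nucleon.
B.E./A = 1635/209 = 7.823 MeV/nucleon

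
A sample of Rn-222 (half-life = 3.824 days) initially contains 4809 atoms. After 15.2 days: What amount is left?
N = N₀(1/2)^(t/t½) = 305.8 atoms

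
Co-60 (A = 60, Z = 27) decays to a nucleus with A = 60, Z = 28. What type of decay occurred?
ΔA = 0, ΔZ = +1 ⇒ beta-minus decay (β⁻)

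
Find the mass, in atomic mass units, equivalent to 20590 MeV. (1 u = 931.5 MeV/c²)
m = E/c² = 22.1 u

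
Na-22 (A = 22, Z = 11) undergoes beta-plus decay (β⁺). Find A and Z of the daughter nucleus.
Daughter: A = 22, Z = 10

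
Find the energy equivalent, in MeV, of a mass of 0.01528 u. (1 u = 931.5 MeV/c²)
E = mc² = 14.23 MeV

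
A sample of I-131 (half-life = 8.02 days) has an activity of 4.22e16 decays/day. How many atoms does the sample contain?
N = A/λ = 4.883e17 atoms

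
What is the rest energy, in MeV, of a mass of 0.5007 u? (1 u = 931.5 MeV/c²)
E = mc² = 466.4 MeV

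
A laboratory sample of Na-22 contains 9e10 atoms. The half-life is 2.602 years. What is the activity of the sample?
A = λN = 2.398e10 decays/year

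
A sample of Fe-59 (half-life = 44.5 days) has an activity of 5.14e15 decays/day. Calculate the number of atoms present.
N = A/λ = 3.3e17 atoms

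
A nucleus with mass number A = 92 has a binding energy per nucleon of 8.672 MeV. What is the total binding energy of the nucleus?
B.E. = 8.672 × 92 = 797.8 MeV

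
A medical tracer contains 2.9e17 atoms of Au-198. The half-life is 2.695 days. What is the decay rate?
A = λN = 7.459e16 decays/day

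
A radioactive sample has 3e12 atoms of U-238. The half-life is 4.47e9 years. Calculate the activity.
A = λN = 465.2 decays/year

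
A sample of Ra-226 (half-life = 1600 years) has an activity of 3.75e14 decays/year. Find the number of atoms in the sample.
N = A/λ = 8.656e17 atoms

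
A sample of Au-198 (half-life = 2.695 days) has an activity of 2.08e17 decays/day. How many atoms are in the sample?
N = A/λ = 8.087e17 atoms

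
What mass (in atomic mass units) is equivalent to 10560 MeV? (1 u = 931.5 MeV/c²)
m = E/c² = 11.34 u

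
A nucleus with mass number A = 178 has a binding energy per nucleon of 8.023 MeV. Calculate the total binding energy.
B.E. = 8.023 × 178 = 1428 MeV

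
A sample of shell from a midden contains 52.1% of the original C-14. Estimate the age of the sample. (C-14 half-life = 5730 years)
Age = t½ × log₂(1/ratio) = 5390 years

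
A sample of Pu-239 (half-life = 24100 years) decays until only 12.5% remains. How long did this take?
t = t½ × log₂(N₀/N) = 72300 years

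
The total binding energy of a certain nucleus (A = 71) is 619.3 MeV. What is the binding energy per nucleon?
B.E./A = 619.3/71 = 8.723 MeV/nucleon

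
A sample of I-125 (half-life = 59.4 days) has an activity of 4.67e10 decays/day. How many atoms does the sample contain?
N = A/λ = 4.002e12 atoms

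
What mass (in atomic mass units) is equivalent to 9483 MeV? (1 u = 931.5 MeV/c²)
m = E/c² = 10.18 u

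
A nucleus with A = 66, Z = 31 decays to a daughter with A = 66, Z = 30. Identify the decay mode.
ΔA = 0, ΔZ = -1 ⇒ beta-plus decay (β⁺) or electron capture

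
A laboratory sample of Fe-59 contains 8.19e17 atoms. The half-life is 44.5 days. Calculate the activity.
A = λN = 1.276e16 decays/day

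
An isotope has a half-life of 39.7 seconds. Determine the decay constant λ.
λ = ln(2)/t½ = 0.01746 second⁻¹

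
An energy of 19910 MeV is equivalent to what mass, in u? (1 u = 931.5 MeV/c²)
m = E/c² = 21.37 u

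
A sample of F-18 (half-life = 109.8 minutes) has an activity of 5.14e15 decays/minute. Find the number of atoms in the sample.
N = A/λ = 8.142e17 atoms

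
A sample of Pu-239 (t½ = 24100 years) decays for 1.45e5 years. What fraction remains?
N/N₀ = (1/2)^(t/t½) = 0.01545 = 1.54%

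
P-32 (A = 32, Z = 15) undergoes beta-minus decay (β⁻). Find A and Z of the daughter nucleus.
Daughter: A = 32, Z = 16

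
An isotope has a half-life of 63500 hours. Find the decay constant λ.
λ = ln(2)/t½ = 1.092e-5 hour⁻¹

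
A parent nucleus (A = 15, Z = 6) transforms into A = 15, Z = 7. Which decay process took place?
ΔA = 0, ΔZ = +1 ⇒ beta-minus decay (β⁻)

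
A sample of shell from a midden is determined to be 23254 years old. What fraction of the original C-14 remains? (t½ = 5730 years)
N/N₀ = (1/2)^(t/t½) = 0.06003 = 6%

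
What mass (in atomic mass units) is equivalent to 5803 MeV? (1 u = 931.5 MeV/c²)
m = E/c² = 6.23 u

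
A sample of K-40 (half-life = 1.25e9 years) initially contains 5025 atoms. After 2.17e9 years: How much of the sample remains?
N = N₀(1/2)^(t/t½) = 1509 atoms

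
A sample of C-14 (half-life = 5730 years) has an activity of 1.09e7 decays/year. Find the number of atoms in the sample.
N = A/λ = 9.011e10 atoms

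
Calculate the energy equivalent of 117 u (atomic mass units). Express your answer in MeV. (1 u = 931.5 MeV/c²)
E = mc² = 1.09e5 MeV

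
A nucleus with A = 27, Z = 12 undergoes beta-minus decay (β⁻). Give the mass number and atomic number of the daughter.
Daughter: A = 27, Z = 13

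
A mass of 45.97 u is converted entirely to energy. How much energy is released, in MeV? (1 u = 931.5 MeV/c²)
E = mc² = 42820 MeV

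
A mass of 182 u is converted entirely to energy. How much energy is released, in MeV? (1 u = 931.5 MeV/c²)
E = mc² = 1.695e5 MeV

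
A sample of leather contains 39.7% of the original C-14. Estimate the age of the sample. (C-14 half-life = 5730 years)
Age = t½ × log₂(1/ratio) = 7637 years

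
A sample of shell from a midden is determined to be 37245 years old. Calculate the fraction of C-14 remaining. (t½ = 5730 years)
N/N₀ = (1/2)^(t/t½) = 0.01105 = 1.1%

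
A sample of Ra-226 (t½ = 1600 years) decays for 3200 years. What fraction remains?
N/N₀ = (1/2)^(t/t½) = 0.25 = 25%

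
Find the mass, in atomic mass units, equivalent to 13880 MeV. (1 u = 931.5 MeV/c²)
m = E/c² = 14.9 u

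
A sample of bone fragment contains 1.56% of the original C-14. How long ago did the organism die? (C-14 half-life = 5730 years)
Age = t½ × log₂(1/ratio) = 34390 years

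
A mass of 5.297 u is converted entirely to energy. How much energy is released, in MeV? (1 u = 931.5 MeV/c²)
E = mc² = 4934 MeV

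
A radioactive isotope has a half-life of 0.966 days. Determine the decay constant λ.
λ = ln(2)/t½ = 0.7175 day⁻¹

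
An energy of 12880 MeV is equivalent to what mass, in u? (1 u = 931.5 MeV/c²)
m = E/c² = 13.83 u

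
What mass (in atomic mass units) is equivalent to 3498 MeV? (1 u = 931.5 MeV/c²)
m = E/c² = 3.755 u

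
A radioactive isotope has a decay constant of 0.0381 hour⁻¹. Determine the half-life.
t½ = ln(2)/λ = 18.19 hours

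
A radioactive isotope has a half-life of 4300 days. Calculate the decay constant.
λ = ln(2)/t½ = 1.612e-4 day⁻¹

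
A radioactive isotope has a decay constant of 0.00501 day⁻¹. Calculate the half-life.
t½ = ln(2)/λ = 138.4 days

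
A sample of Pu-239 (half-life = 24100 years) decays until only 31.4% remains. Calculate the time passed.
t = t½ × log₂(N₀/N) = 40280 years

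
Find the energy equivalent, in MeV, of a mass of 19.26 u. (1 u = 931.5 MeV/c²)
E = mc² = 17940 MeV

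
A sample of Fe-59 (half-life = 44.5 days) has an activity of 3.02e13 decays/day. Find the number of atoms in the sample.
N = A/λ = 1.939e15 atoms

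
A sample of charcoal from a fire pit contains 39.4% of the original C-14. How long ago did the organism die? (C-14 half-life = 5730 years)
Age = t½ × log₂(1/ratio) = 7700 years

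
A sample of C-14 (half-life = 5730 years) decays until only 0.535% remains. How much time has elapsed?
t = t½ × log₂(N₀/N) = 43240 years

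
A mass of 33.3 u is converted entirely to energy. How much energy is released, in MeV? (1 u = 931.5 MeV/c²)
E = mc² = 31020 MeV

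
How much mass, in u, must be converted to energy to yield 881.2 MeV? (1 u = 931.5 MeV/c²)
m = E/c² = 0.946 u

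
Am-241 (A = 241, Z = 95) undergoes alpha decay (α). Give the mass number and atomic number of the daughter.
Daughter: A = 237, Z = 93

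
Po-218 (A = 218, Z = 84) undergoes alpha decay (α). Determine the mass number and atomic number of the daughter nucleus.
Daughter: A = 214, Z = 82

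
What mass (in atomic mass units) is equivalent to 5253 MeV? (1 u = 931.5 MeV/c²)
m = E/c² = 5.639 u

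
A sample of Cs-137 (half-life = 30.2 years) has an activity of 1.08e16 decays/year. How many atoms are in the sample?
N = A/λ = 4.705e17 atoms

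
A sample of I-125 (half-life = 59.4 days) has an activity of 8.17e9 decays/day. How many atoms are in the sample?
N = A/λ = 7.001e11 atoms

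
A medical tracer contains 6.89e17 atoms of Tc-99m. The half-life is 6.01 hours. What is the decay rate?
A = λN = 7.946e16 decays/hour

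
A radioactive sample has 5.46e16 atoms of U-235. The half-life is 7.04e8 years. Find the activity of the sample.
A = λN = 5.376e7 decays/year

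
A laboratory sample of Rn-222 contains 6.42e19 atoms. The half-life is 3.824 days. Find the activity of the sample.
A = λN = 1.164e19 decays/day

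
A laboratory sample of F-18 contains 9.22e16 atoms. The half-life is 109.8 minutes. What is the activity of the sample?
A = λN = 5.82e14 decays/minute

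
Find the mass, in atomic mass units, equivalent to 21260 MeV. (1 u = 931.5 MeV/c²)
m = E/c² = 22.82 u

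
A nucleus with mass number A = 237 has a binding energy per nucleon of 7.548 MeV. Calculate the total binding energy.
B.E. = 7.548 × 237 = 1789 MeV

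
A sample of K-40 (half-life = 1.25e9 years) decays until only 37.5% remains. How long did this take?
t = t½ × log₂(N₀/N) = 1.769e9 years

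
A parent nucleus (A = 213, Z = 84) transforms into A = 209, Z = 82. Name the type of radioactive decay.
ΔA = -4, ΔZ = -2 ⇒ alpha decay (α)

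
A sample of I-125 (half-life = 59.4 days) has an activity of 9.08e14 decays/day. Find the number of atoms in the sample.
N = A/λ = 7.781e16 atoms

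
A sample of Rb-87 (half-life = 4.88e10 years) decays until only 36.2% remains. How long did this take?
t = t½ × log₂(N₀/N) = 7.154e10 years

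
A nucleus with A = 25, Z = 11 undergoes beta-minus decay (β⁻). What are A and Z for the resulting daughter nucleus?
Daughter: A = 25, Z = 12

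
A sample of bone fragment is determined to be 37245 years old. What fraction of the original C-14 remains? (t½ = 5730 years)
N/N₀ = (1/2)^(t/t½) = 0.01105 = 1.1%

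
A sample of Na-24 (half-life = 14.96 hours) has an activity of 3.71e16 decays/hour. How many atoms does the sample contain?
N = A/λ = 8.007e17 atoms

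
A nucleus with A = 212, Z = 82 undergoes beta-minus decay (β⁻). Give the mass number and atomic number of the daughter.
Daughter: A = 212, Z = 83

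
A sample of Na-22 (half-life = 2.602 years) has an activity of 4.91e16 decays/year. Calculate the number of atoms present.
N = A/λ = 1.843e17 atoms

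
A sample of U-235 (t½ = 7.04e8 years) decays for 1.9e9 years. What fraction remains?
N/N₀ = (1/2)^(t/t½) = 0.154 = 15.4%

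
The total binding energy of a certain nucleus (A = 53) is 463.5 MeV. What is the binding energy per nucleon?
B.E./A = 463.5/53 = 8.745 MeV/nucleon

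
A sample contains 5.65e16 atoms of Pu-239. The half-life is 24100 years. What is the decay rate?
A = λN = 1.625e12 decays/year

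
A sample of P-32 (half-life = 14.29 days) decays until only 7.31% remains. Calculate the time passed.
t = t½ × log₂(N₀/N) = 53.93 days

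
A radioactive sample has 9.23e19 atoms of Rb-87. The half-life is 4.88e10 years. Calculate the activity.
A = λN = 1.311e9 decays/year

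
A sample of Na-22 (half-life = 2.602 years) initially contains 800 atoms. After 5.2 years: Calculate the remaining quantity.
N = N₀(1/2)^(t/t½) = 200.2 atoms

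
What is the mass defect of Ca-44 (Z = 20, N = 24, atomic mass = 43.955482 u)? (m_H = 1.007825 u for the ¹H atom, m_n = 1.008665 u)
Δm = Z·m_H + N·m_n − M = 0.409 u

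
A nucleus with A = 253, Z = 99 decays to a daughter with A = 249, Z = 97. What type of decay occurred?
ΔA = -4, ΔZ = -2 ⇒ alpha decay (α)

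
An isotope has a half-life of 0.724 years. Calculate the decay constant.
λ = ln(2)/t½ = 0.9574 year⁻¹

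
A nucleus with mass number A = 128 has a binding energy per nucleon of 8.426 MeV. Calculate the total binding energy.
B.E. = 8.426 × 128 = 1079 MeV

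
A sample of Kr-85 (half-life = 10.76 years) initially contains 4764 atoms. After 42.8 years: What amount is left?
N = N₀(1/2)^(t/t½) = 302.4 atoms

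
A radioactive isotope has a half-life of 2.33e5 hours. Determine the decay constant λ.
λ = ln(2)/t½ = 2.975e-6 hour⁻¹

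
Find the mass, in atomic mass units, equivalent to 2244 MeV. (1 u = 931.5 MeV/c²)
m = E/c² = 2.409 u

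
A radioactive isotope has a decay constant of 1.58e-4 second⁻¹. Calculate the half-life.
t½ = ln(2)/λ = 4387 seconds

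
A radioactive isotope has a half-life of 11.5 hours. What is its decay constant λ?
λ = ln(2)/t½ = 0.06027 hour⁻¹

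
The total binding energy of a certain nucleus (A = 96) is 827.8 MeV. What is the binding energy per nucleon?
B.E./A = 827.8/96 = 8.623 MeV/nucleon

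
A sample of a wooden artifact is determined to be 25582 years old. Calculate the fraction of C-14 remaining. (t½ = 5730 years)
N/N₀ = (1/2)^(t/t½) = 0.04529 = 4.53%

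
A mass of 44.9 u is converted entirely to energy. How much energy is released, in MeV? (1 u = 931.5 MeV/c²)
E = mc² = 41820 MeV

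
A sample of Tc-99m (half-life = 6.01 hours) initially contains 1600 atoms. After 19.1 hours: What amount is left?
N = N₀(1/2)^(t/t½) = 176.8 atoms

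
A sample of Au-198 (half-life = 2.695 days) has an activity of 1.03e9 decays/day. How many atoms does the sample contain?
N = A/λ = 4.005e9 atoms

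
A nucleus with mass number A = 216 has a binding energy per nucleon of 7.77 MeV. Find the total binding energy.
B.E. = 7.77 × 216 = 1678 MeV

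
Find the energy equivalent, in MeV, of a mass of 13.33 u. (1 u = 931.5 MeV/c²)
E = mc² = 12420 MeV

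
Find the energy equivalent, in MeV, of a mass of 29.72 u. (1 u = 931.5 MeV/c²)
E = mc² = 27680 MeV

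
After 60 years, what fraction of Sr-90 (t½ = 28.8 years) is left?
N/N₀ = (1/2)^(t/t½) = 0.236 = 23.6%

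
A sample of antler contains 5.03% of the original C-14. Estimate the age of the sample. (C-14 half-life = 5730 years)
Age = t½ × log₂(1/ratio) = 24720 years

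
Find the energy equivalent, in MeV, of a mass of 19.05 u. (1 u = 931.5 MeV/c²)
E = mc² = 17750 MeV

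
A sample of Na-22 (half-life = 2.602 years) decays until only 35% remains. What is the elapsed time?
t = t½ × log₂(N₀/N) = 3.941 years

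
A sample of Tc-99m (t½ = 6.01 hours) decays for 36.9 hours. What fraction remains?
N/N₀ = (1/2)^(t/t½) = 0.01418 = 1.42%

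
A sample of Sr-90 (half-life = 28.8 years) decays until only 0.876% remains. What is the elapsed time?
t = t½ × log₂(N₀/N) = 196.8 years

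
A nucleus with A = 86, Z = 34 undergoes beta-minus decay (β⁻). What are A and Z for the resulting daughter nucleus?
Daughter: A = 86, Z = 35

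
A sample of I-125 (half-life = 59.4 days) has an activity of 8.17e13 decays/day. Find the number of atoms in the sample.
N = A/λ = 7.001e15 atoms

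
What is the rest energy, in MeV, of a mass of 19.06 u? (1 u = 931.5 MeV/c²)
E = mc² = 17750 MeV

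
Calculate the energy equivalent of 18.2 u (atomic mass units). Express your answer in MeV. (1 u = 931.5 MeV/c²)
E = mc² = 16950 MeV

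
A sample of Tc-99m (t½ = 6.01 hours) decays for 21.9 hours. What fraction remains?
N/N₀ = (1/2)^(t/t½) = 0.08 = 8%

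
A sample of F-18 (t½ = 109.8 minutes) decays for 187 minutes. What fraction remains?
N/N₀ = (1/2)^(t/t½) = 0.3071 = 30.7%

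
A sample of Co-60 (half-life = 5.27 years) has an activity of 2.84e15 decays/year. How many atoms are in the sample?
N = A/λ = 2.159e16 atoms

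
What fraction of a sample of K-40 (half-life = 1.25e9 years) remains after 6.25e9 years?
N/N₀ = (1/2)^(t/t½) = 0.03125 = 3.12%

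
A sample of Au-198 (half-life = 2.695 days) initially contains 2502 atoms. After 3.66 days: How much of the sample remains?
N = N₀(1/2)^(t/t½) = 976 atoms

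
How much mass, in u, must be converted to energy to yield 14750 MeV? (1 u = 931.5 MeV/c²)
m = E/c² = 15.83 u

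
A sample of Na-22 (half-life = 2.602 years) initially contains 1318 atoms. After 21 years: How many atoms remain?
N = N₀(1/2)^(t/t½) = 4.902 atoms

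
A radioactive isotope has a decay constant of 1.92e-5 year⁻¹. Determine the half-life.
t½ = ln(2)/λ = 36100 years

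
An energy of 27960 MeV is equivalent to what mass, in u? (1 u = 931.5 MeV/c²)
m = E/c² = 30.02 u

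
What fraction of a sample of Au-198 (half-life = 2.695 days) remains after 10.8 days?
N/N₀ = (1/2)^(t/t½) = 0.06218 = 6.22%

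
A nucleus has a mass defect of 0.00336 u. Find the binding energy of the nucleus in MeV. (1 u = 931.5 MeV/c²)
B.E. = Δm × 931.5 = 3.13 MeV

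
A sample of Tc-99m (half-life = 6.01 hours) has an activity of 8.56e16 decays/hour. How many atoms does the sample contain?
N = A/λ = 7.422e17 atoms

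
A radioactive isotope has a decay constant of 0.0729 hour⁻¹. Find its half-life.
t½ = ln(2)/λ = 9.508 hours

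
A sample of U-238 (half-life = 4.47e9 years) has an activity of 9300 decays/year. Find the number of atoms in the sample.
N = A/λ = 5.997e13 atoms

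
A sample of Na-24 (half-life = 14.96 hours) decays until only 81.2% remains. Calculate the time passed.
t = t½ × log₂(N₀/N) = 4.495 hours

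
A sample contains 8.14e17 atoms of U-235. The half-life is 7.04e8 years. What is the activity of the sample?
A = λN = 8.015e8 decays/year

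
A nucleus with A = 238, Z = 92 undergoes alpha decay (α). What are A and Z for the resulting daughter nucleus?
Daughter: A = 234, Z = 90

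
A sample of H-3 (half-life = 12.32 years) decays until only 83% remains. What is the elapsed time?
t = t½ × log₂(N₀/N) = 3.312 years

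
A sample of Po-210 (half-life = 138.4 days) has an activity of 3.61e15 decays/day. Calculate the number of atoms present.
N = A/λ = 7.208e17 atoms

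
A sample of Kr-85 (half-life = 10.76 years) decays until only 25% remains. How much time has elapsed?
t = t½ × log₂(N₀/N) = 21.52 years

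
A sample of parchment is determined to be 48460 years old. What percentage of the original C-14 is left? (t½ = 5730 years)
N/N₀ = (1/2)^(t/t½) = 0.002845 = 0.285%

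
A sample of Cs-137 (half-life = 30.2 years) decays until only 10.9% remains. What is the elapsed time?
t = t½ × log₂(N₀/N) = 96.57 years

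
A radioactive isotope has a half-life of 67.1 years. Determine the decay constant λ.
λ = ln(2)/t½ = 0.01033 year⁻¹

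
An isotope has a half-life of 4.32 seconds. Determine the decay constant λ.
λ = ln(2)/t½ = 0.1605 second⁻¹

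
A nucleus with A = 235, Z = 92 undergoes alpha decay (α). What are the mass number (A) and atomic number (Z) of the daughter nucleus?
Daughter: A = 231, Z = 90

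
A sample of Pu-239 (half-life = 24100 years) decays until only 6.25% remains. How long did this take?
t = t½ × log₂(N₀/N) = 96400 years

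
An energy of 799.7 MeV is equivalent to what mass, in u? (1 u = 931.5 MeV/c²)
m = E/c² = 0.8585 u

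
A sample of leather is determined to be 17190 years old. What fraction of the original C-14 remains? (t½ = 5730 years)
N/N₀ = (1/2)^(t/t½) = 0.125 = 12.5%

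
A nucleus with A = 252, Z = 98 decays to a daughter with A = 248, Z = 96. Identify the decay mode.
ΔA = -4, ΔZ = -2 ⇒ alpha decay (α)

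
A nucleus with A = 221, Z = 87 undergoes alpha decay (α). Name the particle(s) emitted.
α particle = ⁴₂He (2 protons + 2 neutrons)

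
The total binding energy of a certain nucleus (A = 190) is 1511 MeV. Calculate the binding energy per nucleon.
B.E./A = 1511/190 = 7.953 MeV/nucleon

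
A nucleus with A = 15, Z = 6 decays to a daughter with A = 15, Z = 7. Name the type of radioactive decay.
ΔA = 0, ΔZ = +1 ⇒ beta-minus decay (β⁻)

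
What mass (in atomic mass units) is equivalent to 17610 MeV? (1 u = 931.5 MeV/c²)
m = E/c² = 18.9 u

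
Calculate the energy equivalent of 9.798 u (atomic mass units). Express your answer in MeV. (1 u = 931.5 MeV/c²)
E = mc² = 9127 MeV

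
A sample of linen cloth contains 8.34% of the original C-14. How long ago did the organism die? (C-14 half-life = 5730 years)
Age = t½ × log₂(1/ratio) = 20540 years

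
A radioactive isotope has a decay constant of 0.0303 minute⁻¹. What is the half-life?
t½ = ln(2)/λ = 22.88 minutes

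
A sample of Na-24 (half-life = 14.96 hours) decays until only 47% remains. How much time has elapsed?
t = t½ × log₂(N₀/N) = 16.3 hours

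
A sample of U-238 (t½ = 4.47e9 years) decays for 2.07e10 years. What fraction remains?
N/N₀ = (1/2)^(t/t½) = 0.04036 = 4.04%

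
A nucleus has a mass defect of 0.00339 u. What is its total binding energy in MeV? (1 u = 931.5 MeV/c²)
B.E. = Δm × 931.5 = 3.158 MeV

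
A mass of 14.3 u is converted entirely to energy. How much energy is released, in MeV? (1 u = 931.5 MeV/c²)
E = mc² = 13320 MeV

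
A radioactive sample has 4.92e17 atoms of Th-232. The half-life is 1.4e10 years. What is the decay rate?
A = λN = 2.436e7 decays/year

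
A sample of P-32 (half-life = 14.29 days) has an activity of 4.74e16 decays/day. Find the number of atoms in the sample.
N = A/λ = 9.772e17 atoms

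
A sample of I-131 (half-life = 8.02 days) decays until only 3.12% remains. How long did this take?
t = t½ × log₂(N₀/N) = 40.12 days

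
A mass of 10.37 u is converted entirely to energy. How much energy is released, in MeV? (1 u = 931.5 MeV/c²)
E = mc² = 9660 MeV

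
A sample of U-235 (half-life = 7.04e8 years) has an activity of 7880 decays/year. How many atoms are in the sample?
N = A/λ = 8.003e12 atoms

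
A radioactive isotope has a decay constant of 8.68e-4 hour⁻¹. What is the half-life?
t½ = ln(2)/λ = 798.6 hours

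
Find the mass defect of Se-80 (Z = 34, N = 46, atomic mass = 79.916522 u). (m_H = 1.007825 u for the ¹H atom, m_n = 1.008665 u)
Δm = Z·m_H + N·m_n − M = 0.7481 u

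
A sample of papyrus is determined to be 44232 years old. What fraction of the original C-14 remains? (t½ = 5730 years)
N/N₀ = (1/2)^(t/t½) = 0.004745 = 0.475%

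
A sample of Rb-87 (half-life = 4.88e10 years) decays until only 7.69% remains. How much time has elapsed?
t = t½ × log₂(N₀/N) = 1.806e11 years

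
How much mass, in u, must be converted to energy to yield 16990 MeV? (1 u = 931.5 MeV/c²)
m = E/c² = 18.24 u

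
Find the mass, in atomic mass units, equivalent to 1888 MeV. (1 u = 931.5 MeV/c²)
m = E/c² = 2.027 u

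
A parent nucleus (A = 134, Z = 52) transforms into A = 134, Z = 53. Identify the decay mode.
ΔA = 0, ΔZ = +1 ⇒ beta-minus decay (β⁻)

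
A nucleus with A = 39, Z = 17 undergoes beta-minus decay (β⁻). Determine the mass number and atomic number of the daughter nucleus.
Daughter: A = 39, Z = 18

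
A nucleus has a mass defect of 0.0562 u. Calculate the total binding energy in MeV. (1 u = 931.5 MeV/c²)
B.E. = Δm × 931.5 = 52.35 MeV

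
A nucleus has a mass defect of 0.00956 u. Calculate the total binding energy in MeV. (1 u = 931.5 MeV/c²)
B.E. = Δm × 931.5 = 8.905 MeV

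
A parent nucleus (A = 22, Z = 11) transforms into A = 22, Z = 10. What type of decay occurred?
ΔA = 0, ΔZ = -1 ⇒ beta-plus decay (β⁺) or electron capture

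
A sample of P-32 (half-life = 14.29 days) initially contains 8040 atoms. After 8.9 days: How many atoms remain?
N = N₀(1/2)^(t/t½) = 5221 atoms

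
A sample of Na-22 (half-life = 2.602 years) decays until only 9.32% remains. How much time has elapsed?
t = t½ × log₂(N₀/N) = 8.908 years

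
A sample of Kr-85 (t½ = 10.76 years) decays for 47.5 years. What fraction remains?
N/N₀ = (1/2)^(t/t½) = 0.04689 = 4.69%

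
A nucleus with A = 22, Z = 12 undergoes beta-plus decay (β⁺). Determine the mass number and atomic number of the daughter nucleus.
Daughter: A = 22, Z = 11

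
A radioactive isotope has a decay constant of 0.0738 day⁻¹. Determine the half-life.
t½ = ln(2)/λ = 9.392 days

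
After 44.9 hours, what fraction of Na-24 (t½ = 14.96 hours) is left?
N/N₀ = (1/2)^(t/t½) = 0.1249 = 12.5%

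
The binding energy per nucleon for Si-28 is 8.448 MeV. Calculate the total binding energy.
B.E. = 8.448 × 28 = 236.5 MeV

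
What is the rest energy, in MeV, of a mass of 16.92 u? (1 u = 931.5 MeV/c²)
E = mc² = 15760 MeV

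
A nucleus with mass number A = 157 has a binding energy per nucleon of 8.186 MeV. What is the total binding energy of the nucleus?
B.E. = 8.186 × 157 = 1285 MeV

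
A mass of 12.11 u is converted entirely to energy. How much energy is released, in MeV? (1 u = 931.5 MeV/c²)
E = mc² = 11280 MeV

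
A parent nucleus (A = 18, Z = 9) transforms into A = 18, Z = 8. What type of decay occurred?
ΔA = 0, ΔZ = -1 ⇒ beta-plus decay (β⁺) or electron capture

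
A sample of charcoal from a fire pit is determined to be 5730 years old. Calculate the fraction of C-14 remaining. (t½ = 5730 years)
N/N₀ = (1/2)^(t/t½) = 0.5 = 50%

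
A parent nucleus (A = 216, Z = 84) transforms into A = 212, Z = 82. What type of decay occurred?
ΔA = -4, ΔZ = -2 ⇒ alpha decay (α)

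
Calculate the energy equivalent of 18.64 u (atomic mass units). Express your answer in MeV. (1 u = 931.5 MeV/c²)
E = mc² = 17360 MeV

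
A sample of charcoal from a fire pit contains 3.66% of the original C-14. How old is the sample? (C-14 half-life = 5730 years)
Age = t½ × log₂(1/ratio) = 27340 years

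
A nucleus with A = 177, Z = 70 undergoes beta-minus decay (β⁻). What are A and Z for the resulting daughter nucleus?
Daughter: A = 177, Z = 71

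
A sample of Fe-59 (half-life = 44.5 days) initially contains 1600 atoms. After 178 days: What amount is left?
N = N₀(1/2)^(t/t½) = 100 atoms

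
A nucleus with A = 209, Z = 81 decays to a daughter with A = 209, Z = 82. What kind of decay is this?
ΔA = 0, ΔZ = +1 ⇒ beta-minus decay (β⁻)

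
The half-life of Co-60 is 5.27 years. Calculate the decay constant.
λ = ln(2)/t½ = 0.1315 year⁻¹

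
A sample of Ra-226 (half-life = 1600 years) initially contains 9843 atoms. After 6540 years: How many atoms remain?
N = N₀(1/2)^(t/t½) = 579 atoms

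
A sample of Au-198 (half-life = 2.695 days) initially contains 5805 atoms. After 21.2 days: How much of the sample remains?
N = N₀(1/2)^(t/t½) = 24.88 atoms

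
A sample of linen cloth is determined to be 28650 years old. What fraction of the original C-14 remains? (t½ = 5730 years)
N/N₀ = (1/2)^(t/t½) = 0.03125 = 3.12%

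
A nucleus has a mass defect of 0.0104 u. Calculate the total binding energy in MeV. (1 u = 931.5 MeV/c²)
B.E. = Δm × 931.5 = 9.688 MeV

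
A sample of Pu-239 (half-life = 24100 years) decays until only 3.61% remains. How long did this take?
t = t½ × log₂(N₀/N) = 1.155e5 years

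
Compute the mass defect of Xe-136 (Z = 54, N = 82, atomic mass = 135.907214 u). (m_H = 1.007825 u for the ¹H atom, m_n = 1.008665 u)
Δm = Z·m_H + N·m_n − M = 1.226 u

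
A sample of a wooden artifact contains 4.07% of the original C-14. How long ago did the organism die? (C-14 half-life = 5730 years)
Age = t½ × log₂(1/ratio) = 26470 years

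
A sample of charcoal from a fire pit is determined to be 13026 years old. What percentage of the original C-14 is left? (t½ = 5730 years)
N/N₀ = (1/2)^(t/t½) = 0.2069 = 20.7%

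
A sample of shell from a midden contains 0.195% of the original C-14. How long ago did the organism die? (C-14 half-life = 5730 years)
Age = t½ × log₂(1/ratio) = 51580 years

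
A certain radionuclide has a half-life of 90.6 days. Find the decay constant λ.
λ = ln(2)/t½ = 0.007651 day⁻¹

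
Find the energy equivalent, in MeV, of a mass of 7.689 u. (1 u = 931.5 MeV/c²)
E = mc² = 7162 MeV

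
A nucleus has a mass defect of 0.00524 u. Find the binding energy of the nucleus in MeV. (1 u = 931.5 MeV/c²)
B.E. = Δm × 931.5 = 4.881 MeV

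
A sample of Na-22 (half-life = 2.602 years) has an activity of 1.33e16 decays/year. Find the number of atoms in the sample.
N = A/λ = 4.993e16 atoms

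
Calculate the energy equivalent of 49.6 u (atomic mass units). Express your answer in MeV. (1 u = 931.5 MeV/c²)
E = mc² = 46200 MeV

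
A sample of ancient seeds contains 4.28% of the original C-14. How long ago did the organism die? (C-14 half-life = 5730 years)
Age = t½ × log₂(1/ratio) = 26050 years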